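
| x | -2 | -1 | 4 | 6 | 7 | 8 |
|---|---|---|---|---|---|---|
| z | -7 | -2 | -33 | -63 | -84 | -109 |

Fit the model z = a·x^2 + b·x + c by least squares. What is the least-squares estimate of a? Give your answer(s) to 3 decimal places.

a = -1.492

Forming MᵀM = [[8066, 1126, 170]; [1126, 170, 22]; [170, 22, 6]] and Mᵀz = [-13918, -1954, -298]ᵀ gives MᵀM·[a, b, c]ᵀ = Mᵀz.
Row-reducing yields a = -1052/705, b = -878/705, c = -663/235.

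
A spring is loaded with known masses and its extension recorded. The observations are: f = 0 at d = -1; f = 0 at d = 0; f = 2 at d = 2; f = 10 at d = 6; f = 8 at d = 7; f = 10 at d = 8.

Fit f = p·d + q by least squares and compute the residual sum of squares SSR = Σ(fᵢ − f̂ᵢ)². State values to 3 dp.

SSR = 7.545

XᵀX·[p, q]ᵀ = Xᵀf reads: 154·p + 22·q = 200;  22·p + 6·q = 30.
(Σd·d = 154, Σd = 22, Σ1 = 6, Σd·f = 200, Σf = 30.)
det = 154·6 − 22² = 440.
p = (200·6 − 22·30)/440 = 27/22; q = (154·30 − 22·200)/440 = 1/2.
Residuals: 8/11, -1/2, -21/22, 47/22, -12/11, -7/22; SSR = 83/11.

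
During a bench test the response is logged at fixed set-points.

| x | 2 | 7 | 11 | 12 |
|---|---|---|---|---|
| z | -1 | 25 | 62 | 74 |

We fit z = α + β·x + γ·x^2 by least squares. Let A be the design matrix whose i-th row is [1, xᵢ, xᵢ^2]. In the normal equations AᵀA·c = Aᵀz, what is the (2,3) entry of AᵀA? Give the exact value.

3410

Row 2 ↔ basis x, column 3 ↔ basis x^2, so (AᵀA)_{2,3} = Σᵢ (x)·(x^2) = (2)·(4) + (7)·(49) + (11)·(121) + (12)·(144) = 3410.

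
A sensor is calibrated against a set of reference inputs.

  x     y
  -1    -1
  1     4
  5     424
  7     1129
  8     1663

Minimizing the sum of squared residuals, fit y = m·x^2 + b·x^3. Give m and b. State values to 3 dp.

m = 2.016, b = 2.998

From the data, Σx^2·x^2 = 7124, Σx^2·x^3 = 52700, Σx^3·x^3 = 395420.
Right-hand side: Σx^2·y = 172356, Σx^3·y = 1291708.
Normal equations: [[7124, 52700]; [52700, 395420]]·[m, b]ᵀ = [172356, 1291708]ᵀ.
det = 7124·395420 − 52700² = 39682080.
m = (172356·395420 − 52700·1291708)/39682080 = 29411/14589; b = (7124·1291708 − 52700·172356)/39682080 = 3717706/1240065.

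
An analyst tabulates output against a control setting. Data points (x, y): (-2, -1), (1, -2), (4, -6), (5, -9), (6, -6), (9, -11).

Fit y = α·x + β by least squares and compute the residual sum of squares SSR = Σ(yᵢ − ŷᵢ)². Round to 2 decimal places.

SSR = 9.67

Forming MᵀM = [[163, 23]; [23, 6]] and Mᵀy = [-204, -35]ᵀ gives MᵀM·[α, β]ᵀ = Mᵀy.
Determinant 163·6 − 23² = 449.
α = ((-204)·6 − 23·(-35))/449 = -419/449; β = (163·(-35) − 23·(-204))/449 = -1013/449.
Residuals: -274/449, 534/449, -5/449, -933/449, 833/449, -155/449; SSR = 4340/449.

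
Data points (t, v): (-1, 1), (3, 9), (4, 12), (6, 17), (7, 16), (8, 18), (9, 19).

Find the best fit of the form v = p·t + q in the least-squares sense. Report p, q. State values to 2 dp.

p = 1.83, q = 3.72

From the data, Σt·t = 256, Σt = 36, Σ1 = 7.
And Σt·v = 603, Σv = 92.
Determinant 256·7 − 36² = 496.
p = (603·7 − 36·92)/496 = 909/496; q = (256·92 − 36·603)/496 = 461/124.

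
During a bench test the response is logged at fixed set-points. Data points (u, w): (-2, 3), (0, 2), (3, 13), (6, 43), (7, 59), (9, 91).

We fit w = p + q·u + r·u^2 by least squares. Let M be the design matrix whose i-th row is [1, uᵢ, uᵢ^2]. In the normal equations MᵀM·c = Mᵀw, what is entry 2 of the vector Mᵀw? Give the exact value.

Entry 2 ↔ basis u, so (Mᵀw)_{2} = Σᵢ (u)·wᵢ = (-2)·(3) + (0)·(2) + (3)·(13) + (6)·(43) + (7)·(59) + (9)·(91) = 1523.

1523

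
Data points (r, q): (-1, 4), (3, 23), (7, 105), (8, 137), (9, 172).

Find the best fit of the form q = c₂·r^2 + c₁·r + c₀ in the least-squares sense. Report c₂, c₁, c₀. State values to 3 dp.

Entries of XᵀX: Σr^2·r^2 = 13140, Σr^2·r = 1610, Σr^2 = 204, Σr·r = 204, Σr = 26, Σ1 = 5.
Moment sums: Σr^2·q = 28056, Σr·q = 3444, Σq = 441.
XᵀX·[c₂, c₁, c₀]ᵀ = Xᵀq becomes [[13140, 1610, 204]; [1610, 204, 26]; [204, 26, 5]]·[c₂, c₁, c₀]ᵀ = [28056, 3444, 441]ᵀ.
Inverting the 3×3 Gram matrix, [c₂, c₁, c₀]ᵀ = [10773/5317, 2940/5317, 14133/5317]ᵀ.

c₂ = 2.026, c₁ = 0.553, c₀ = 2.658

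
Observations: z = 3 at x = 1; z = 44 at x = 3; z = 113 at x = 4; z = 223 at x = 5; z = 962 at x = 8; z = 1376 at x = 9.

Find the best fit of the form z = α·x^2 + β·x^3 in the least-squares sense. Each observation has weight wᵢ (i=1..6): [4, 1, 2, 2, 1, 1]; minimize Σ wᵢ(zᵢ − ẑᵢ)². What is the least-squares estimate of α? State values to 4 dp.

Sums needed: Σwᵢ·x^2·x^2 = 12504, Σwᵢ·x^2·x^3 = 100362, Σwᵢ·x^3·x^3 = 833760.
For MᵀWz: Σwᵢ·x^2·z = 188198, Σwᵢ·x^3·z = 1567062.
Normal equations: [[12504, 100362]; [100362, 833760]]·[α, β]ᵀ = [188198, 1567062]ᵀ.
Determinant 12504·833760 − 100362² = 352803996.
α = (188198·833760 − 100362·1567062)/352803996 = -10041999/9800111; β = (12504·1567062 − 100362·188198)/352803996 = 58884631/29400333.

α = -1.0247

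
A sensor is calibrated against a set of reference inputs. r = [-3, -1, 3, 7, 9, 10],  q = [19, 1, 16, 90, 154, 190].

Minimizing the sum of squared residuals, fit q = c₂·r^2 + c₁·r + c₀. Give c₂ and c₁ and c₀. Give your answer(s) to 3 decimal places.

Normal-equation sums: Σr^2·r^2 = 19125, Σr^2·r = 2071, Σr^2 = 249, Σr·r = 249, Σr = 25, Σ1 = 6.
Moment sums: Σr^2·q = 36200, Σr·q = 3906, Σq = 470.
So AᵀA·[c₂, c₁, c₀]ᵀ = Aᵀq: [[19125, 2071, 249]; [2071, 249, 25]; [249, 25, 6]]·[c₂, c₁, c₀]ᵀ = [36200, 3906, 470]ᵀ.
Inverting the 3×3 Gram matrix, [c₂, c₁, c₀]ᵀ = [405079/205180, -131371/205180, -95483/102590]ᵀ.

c₂ = 1.974, c₁ = -0.640, c₀ = -0.931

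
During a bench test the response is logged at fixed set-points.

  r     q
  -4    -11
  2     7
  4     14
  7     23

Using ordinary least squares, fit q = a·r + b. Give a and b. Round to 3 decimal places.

a = 3.100, b = 1.274

Sums needed: Σr·r = 85, Σr = 9, Σ1 = 4.
For Xᵀq: Σr·q = 275, Σq = 33.
Determinant 85·4 − 9² = 259.
a = (275·4 − 9·33)/259 = 803/259; b = (85·33 − 9·275)/259 = 330/259.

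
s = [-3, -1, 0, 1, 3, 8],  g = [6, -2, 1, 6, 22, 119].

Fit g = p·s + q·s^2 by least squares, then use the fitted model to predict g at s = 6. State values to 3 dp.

ĝ = 71.133

From the data, Σs·s = 84, Σs·s^2 = 512, Σs^2·s^2 = 4260.
Moment sums: Σs·g = 1008, Σs^2·g = 7872.
Δ = 84·4260 − 512² = 95696.
p = (1008·4260 − 512·7872)/95696 = 16476/5981; q = (84·7872 − 512·1008)/95696 = 9072/5981.
At s = 6: ĝ = (16476/5981)·(6) + (9072/5981)·(36) = 425448/5981.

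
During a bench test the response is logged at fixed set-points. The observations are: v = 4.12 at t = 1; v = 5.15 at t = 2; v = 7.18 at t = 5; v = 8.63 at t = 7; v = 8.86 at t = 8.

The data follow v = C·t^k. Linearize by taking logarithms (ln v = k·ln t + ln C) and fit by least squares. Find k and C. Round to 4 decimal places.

k = 0.3749, C = 4.0477

Linearized form: ln v = k·ln t + ln C. From the 5 transformed points,
AᵀA = [[11.1814, 6.3279]; [6.3279, 5]], rhs = [13.0391, 9.3629]ᵀ  (here Σln t = 6.3279, Σ(ln t)² = 11.1814, Σln v = 9.3629, Σln t·ln v = 13.0391).
Slope k = (n·Σln t·ln v − Σln t·Σln v)/(n·Σ(ln t)² − (Σln t)²) = (5·13.0391 − 6.3279·9.3629)/15.8642 = 0.37488; ln C = (Σln v − k·Σln t)/n = 1.39814, so C = exp(1.39814) = 4.04767.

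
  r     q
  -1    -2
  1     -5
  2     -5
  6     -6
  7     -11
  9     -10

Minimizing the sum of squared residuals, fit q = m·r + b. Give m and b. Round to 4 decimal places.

m = -0.7895, b = -3.3421

The normal equations are: 172·m + 24·b = -216;  24·m + 6·b = -39.
(Σr·r = 172, Σr = 24, Σ1 = 6, Σr·q = -216, Σq = -39.)
Determinant 172·6 − 24² = 456.
m = ((-216)·6 − 24·(-39))/456 = -15/19; b = (172·(-39) − 24·(-216))/456 = -127/38.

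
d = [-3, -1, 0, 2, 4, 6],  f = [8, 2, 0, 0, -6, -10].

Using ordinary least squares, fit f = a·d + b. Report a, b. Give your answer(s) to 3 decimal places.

a = -1.843, b = 1.458

The normal equations are: 66·a + 8·b = -110;  8·a + 6·b = -6.
det = 66·6 − 8² = 332.
a = ((-110)·6 − 8·(-6))/332 = -153/83; b = (66·(-6) − 8·(-110))/332 = 121/83.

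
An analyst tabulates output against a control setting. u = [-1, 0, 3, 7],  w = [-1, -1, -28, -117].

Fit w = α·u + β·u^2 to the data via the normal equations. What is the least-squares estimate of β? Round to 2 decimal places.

Compute the Gram sums: Σu·u = 59, Σu·u^2 = 369, Σu^2·u^2 = 2483.
And Σu·w = -902, Σu^2·w = -5986.
AᵀA·[α, β]ᵀ = Aᵀw becomes [[59, 369]; [369, 2483]]·[α, β]ᵀ = [-902, -5986]ᵀ.
Eliminating β: 2483·(row 1) − 369·(row 2) gives 10336·α = 2483·(-902) − 369·(-5986) = -30832, so α = -1927/646.
Then β = ((-5986) − 369·(-1927/646))/2483 = -1271/646.

β = -1.97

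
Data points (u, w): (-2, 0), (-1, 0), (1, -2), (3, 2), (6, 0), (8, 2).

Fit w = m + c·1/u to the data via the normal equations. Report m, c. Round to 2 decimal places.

m = 0.34, c = -0.47

The normal system AᵀA·[m, c]ᵀ = Aᵀw is [[6, 1/8]; [1/8, 1385/576]]·[m, c]ᵀ = [2, -13/12]ᵀ.
det = 6·(1385/576) − (1/8)² = 2767/192.
m = (2·(1385/576) − (1/8)·(-13/12))/(2767/192) = 2848/8301; c = (6·(-13/12) − (1/8)·2)/(2767/192) = -1296/2767.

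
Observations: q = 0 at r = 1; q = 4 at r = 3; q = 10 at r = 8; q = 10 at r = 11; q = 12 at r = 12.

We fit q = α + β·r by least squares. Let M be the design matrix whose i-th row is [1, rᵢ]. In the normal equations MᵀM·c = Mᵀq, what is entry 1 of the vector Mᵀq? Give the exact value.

36

Entry 1 ↔ basis 1, so (Mᵀq)_{1} = Σᵢ qᵢ = (1)·(0) + (1)·(4) + (1)·(10) + (1)·(10) + (1)·(12) = 36.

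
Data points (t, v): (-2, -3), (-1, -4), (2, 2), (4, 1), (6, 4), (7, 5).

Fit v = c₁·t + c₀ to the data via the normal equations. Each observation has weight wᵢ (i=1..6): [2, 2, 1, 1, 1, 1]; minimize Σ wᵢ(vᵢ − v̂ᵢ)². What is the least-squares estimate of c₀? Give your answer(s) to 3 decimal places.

c₀ = -1.812

Compute the Gram sums: Σwᵢ·t·t = 115, Σwᵢ·t = 13, Σwᵢ·1 = 8.
Moment sums: Σwᵢ·t·v = 87, Σwᵢ·v = -2.
AᵀWA·[c₁, c₀]ᵀ = AᵀWv becomes [[115, 13]; [13, 8]]·[c₁, c₀]ᵀ = [87, -2]ᵀ.
Eliminating c₀: 8·(row 1) − 13·(row 2) gives 751·c₁ = 8·87 − 13·(-2) = 722, so c₁ = 722/751.
Then c₀ = ((-2) − 13·(722/751))/8 = -1361/751.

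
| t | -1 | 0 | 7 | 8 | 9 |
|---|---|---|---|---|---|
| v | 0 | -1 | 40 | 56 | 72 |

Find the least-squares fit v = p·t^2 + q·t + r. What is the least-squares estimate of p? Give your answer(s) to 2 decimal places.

p = 1.06

Normal-equation sums: Σt^2·t^2 = 13059, Σt^2·t = 1583, Σt^2 = 195, Σt·t = 195, Σt = 23, Σ1 = 5.
For Mᵀv: Σt^2·v = 11376, Σt·v = 1376, Σv = 167.
Normal equations: [[13059, 1583, 195]; [1583, 195, 23]; [195, 23, 5]]·[p, q, r]ᵀ = [11376, 1376, 167]ᵀ.
Solving the 3×3 system (Gaussian elimination) gives p = 5259/4969, q = -13173/9938, r = -17677/9938.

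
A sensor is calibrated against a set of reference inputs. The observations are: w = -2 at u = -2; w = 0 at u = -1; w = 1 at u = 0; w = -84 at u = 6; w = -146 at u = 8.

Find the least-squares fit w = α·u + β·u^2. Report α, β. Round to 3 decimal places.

α = -2.430, β = -1.965

Setting ∂/∂α … = 0 gives: 105·α + 719·β = -1668;  719·α + 5409·β = -12376.
(Σu·u = 105, Σu·u^2 = 719, Σu^2·u^2 = 5409, Σu·w = -1668, Σu^2·w = -12376.)
Eliminating β: 5409·(row 1) − 719·(row 2) gives 50984·α = 5409·(-1668) − 719·(-12376) = -123868, so α = -30967/12746.
Then β = ((-12376) − 719·(-30967/12746))/5409 = -25047/12746.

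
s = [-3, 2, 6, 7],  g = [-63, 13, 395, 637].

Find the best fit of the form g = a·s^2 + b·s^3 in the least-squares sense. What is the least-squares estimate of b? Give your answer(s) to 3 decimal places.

XᵀX·[a, b]ᵀ = Xᵀg reads: 3794·a + 24372·b = 44918;  24372·a + 165098·b = 305616.
(Σs^2·s^2 = 3794, Σs^2·s^3 = 24372, Σs^3·s^3 = 165098, Σs^2·g = 44918, Σs^3·g = 305616.)
det = 3794·165098 − 24372² = 32387428.
a = (44918·165098 − 24372·305616)/32387428 = -8150297/8096857; b = (3794·305616 − 24372·44918)/32387428 = 16191402/8096857.

b = 2.000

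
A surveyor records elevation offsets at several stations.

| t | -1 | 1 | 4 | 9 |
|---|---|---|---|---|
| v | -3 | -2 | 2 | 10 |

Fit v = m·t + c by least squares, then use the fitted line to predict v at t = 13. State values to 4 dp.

XᵀX·[m, c]ᵀ = Xᵀv reads: 99·m + 13·c = 99;  13·m + 4·c = 7.
det = 99·4 − 13² = 227.
m = (99·4 − 13·7)/227 = 305/227; c = (99·7 − 13·99)/227 = -594/227.
At t = 13: v̂ = (305/227)·(13) + (-594/227)·(1) = 3371/227.

v̂ = 14.8502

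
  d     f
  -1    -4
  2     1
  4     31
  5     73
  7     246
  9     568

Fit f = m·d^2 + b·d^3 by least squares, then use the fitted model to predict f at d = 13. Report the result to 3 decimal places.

f̂ = 1869.737

Entries of XᵀX: Σd^2·d^2 = 9860, Σd^2·d^3 = 80036, Σd^3·d^3 = 668876.
Right-hand side: Σd^2·f = 60383, Σd^3·f = 509571.
Eliminating b: 668876·(row 1) − 80036·(row 2) gives 189356064·m = 668876·60383 − 80036·509571 = -395285048, so m = -49410631/23669508.
Then b = (509571 − 80036·(-49410631/23669508))/668876 = 704251/696162.
At d = 13: f̂ = (-49410631/23669508)·(169) + (704251/696162)·(2197) = 14751914853/7889836.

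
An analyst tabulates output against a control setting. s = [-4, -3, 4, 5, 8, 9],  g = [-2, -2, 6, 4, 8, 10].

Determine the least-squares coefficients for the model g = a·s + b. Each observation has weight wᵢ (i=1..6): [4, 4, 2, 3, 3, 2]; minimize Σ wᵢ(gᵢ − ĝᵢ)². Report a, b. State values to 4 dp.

a = 0.8849, b = 1.0700

Forming MᵀWM = [[561, 37]; [37, 18]] and MᵀWg = [536, 52]ᵀ gives MᵀWM·[a, b]ᵀ = MᵀWg.
det = 561·18 − 37² = 8729.
a = (536·18 − 37·52)/8729 = 7724/8729; b = (561·52 − 37·536)/8729 = 9340/8729.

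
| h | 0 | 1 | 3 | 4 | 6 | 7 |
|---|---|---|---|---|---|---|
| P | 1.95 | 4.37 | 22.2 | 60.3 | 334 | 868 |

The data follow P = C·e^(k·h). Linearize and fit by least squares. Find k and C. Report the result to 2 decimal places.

k = 0.87, C = 1.83

Taking logs, ln P = k·h + ln C, so regress ln P on h.
Σh = 21.0000, Σ(h)² = 111.0000, Σln P = 21.9193, Σh·ln P = 109.4026.
Equations: 111.0000·k + 21.0000·ln C = 109.4026;  21.0000·k + 6·ln C = 21.9193.
Slope k = (n·Σh·ln P − Σh·Σln P)/(n·Σ(h)² − (Σh)²) = (6·109.4026 − 21.0000·21.9193)/225.0000 = 0.87160; ln C = (Σln P − k·Σh)/n = 0.60264, so C = exp(0.60264) = 1.82694.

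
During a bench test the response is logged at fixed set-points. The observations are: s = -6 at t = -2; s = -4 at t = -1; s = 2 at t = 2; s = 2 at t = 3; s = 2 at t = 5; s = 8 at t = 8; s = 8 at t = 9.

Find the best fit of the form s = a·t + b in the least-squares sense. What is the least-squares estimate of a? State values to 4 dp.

a = 1.2378

From the data, Σt·t = 188, Σt = 24, Σ1 = 7.
Moment sums: Σt·s = 172, Σs = 12.
Determinant 188·7 − 24² = 740.
a = (172·7 − 24·12)/740 = 229/185; b = (188·12 − 24·172)/740 = -468/185.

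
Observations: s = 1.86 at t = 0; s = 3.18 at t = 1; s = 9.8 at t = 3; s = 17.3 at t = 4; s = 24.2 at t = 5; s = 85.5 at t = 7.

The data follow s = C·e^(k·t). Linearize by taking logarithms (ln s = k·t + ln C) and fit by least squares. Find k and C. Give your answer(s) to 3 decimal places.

k = 0.540, C = 1.868

Taking logs, ln s = k·t + ln C, so regress ln s on t.
Σt = 20.0000, Σ(t)² = 100.0000, Σln s = 14.5454, Σt·ln s = 66.4782.
Normal system: [[100.0000, 20.0000]; [20.0000, 6]]·[k, ln C]ᵀ = [66.4782, 14.5454]ᵀ.
Slope k = (n·Σt·ln s − Σt·Σln s)/(n·Σ(t)² − (Σt)²) = (6·66.4782 − 20.0000·14.5454)/200.0000 = 0.53981; ln C = (Σln s − k·Σt)/n = 0.62488, so C = exp(0.62488) = 1.86803.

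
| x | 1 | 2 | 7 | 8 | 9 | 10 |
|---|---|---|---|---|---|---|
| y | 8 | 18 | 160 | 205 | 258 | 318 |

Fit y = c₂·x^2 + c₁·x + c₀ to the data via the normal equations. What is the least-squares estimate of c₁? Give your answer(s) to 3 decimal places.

Sums needed: Σx^2·x^2 = 23075, Σx^2·x = 2593, Σx^2 = 299, Σx·x = 299, Σx = 37, Σ1 = 6.
Right-hand side: Σx^2·y = 73738, Σx·y = 8306, Σy = 967.
MᵀM·[c₂, c₁, c₀]ᵀ = Mᵀy becomes [[23075, 2593, 299]; [2593, 299, 37]; [299, 37, 6]]·[c₂, c₁, c₀]ᵀ = [73738, 8306, 967]ᵀ.
Inverting the 3×3 Gram matrix, [c₂, c₁, c₀]ᵀ = [1364/445, 1461/2225, 9723/2225]ᵀ.

c₁ = 0.657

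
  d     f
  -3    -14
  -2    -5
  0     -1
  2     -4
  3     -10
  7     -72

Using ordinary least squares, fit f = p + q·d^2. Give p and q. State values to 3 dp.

Entries of MᵀM: Σ1 = 6, Σd^2 = 75, Σd^2·d^2 = 2595.
Moment sums: Σf = -106, Σd^2·f = -3780.
MᵀM·[p, q]ᵀ = Mᵀf becomes [[6, 75]; [75, 2595]]·[p, q]ᵀ = [-106, -3780]ᵀ.
Δ = 6·2595 − 75² = 9945.
p = ((-106)·2595 − 75·(-3780))/9945 = 562/663; q = (6·(-3780) − 75·(-106))/9945 = -982/663.

p = 0.848, q = -1.481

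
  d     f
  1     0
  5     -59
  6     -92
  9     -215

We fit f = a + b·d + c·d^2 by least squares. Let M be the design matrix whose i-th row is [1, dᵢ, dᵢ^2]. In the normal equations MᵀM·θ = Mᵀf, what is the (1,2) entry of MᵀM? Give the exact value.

21

Row 1 ↔ basis 1, column 2 ↔ basis d, so (MᵀM)_{1,2} = Σᵢ d = (1)·(1) + (1)·(5) + (1)·(6) + (1)·(9) = 21.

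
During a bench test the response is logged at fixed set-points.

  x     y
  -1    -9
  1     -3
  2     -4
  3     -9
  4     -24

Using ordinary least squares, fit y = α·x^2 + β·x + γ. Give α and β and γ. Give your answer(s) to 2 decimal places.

α = -2.23, β = 4.02, γ = -3.22

Forming MᵀM = [[355, 99, 31]; [99, 31, 9]; [31, 9, 5]] and Mᵀy = [-493, -125, -49]ᵀ gives MᵀM·[α, β, γ]ᵀ = Mᵀy.
Row-reducing yields α = -1513/679, β = 2728/679, γ = -312/97.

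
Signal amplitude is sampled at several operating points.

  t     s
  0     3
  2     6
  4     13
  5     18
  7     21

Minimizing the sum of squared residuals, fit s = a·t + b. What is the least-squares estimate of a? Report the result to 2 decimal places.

Forming AᵀA = [[94, 18]; [18, 5]] and Aᵀs = [301, 61]ᵀ gives AᵀA·[a, b]ᵀ = Aᵀs.
Determinant 94·5 − 18² = 146.
a = (301·5 − 18·61)/146 = 407/146; b = (94·61 − 18·301)/146 = 158/73.

a = 2.79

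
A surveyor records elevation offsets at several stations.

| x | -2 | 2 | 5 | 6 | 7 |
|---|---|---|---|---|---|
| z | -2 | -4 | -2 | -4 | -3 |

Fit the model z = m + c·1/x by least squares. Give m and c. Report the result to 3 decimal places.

m = -2.816, c = -1.803

AᵀA·[m, c]ᵀ = Aᵀz reads: 5·m + (107/210)·c = -15;  (107/210)·m + (25939/44100)·c = -262/105.
Determinant 5·(25939/44100) − (107/210)² = 59123/22050.
m = ((-15)·(25939/44100) − (107/210)·(-262/105))/(59123/22050) = -333017/118246; c = (5·(-262/105) − (107/210)·(-15))/(59123/22050) = -106575/59123.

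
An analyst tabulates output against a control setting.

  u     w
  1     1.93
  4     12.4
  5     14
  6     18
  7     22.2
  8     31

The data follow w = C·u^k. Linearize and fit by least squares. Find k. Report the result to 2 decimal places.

Let Y = ln w. Fitting Y = k·ln u + ln C by least squares:
XᵀX = [[15.8331, 8.8128]; [8.8128, 6]], rhs = [26.0898, 15.2387]ᵀ  (here Σln u = 8.8128, Σ(ln u)² = 15.8331, Σln w = 15.2387, Σln u·ln w = 26.0898).
Δ = 15.8331·6 − (8.8128)² = 17.3327; k = (26.0898·6 − 8.8128·15.2387)/17.3327 = 1.28326, ln C = (15.8331·15.2387 − 8.8128·26.0898)/17.3327 = 0.65493.

k = 1.28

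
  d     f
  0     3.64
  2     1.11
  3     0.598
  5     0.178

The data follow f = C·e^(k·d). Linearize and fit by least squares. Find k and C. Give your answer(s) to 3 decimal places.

k = -0.604, C = 3.667

Linearized form: ln f = k·d + ln C. From the 4 transformed points,
Σd = 10.0000, Σ(d)² = 38.0000, Σln f = -0.8438, Σd·ln f = -9.9636.
Equations: 38.0000·k + 10.0000·ln C = -9.9636;  10.0000·k + 4·ln C = -0.8438.
Δ = 38.0000·4 − (10.0000)² = 52.0000; k = (-9.9636·4 − 10.0000·-0.8438)/52.0000 = -0.60417, ln C = (38.0000·-0.8438 − 10.0000·-9.9636)/52.0000 = 1.29947, so C = exp(1.29947) = 3.66734.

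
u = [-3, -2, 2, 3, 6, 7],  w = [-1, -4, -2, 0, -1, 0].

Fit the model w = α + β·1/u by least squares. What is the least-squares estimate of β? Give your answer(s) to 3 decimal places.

β = 2.093

Entries of XᵀX: Σ1 = 6, Σ1/u = 13/42, Σ1/u·1/u = 151/196.
Right-hand side: Σw = -8, Σ1/u·w = 7/6.
XᵀX·[α, β]ᵀ = Xᵀw becomes [[6, 13/42]; [13/42, 151/196]]·[α, β]ᵀ = [-8, 7/6]ᵀ.
Eliminating β: (151/196)·(row 1) − (13/42)·(row 2) gives (7985/1764)·α = (151/196)·(-8) − (13/42)·(7/6) = -11509/1764, so α = -11509/7985.
Then β = ((7/6) − (13/42)·(-11509/7985))/(151/196) = 16716/7985.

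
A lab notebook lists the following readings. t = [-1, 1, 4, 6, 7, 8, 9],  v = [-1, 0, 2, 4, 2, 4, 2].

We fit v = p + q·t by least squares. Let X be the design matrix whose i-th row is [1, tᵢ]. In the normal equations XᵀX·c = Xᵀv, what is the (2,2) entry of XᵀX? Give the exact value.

248

Row 2 ↔ basis t, column 2 ↔ basis t, so (XᵀX)_{2,2} = Σᵢ (t)·(t) = (-1)·(-1) + (1)·(1) + (4)·(4) + (6)·(6) + (7)·(7) + (8)·(8) + (9)·(9) = 248.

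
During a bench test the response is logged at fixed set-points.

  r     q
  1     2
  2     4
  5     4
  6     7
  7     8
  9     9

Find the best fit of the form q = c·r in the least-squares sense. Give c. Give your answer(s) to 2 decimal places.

c = 1.07

AᵀA·[c]ᵀ = Aᵀq reads: 196·c = 209.
c = 209/196 = 1.06633.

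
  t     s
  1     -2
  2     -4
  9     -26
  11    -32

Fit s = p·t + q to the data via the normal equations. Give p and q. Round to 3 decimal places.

p = -3.050, q = 1.538

The normal system XᵀX·[p, q]ᵀ = Xᵀs is [[207, 23]; [23, 4]]·[p, q]ᵀ = [-596, -64]ᵀ.
Determinant 207·4 − 23² = 299.
p = ((-596)·4 − 23·(-64))/299 = -912/299; q = (207·(-64) − 23·(-596))/299 = 20/13.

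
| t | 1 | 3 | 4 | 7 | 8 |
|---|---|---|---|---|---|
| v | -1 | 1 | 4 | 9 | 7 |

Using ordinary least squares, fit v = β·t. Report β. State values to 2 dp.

β = 0.99

With design matrix A, AᵀA = [[139]] and Aᵀv = [137]ᵀ.
Hence β = 137 / 139 ≈ 0.985612.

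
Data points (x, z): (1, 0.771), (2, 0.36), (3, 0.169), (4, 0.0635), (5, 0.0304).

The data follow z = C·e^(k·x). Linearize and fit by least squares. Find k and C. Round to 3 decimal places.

With ln zᵢ as the transformed response and xᵢ as the regressor:
Σx = 15.0000, Σ(x)² = 55.0000, Σln z = -9.3096, Σx·ln z = -36.1304.
Normal system: [[55.0000, 15.0000]; [15.0000, 5]]·[k, ln C]ᵀ = [-36.1304, -9.3096]ᵀ.
Solving (det = 50.0000): k = -0.82016, ln C = 0.59855, so C = exp(0.59855) = 1.81947.

k = -0.820, C = 1.819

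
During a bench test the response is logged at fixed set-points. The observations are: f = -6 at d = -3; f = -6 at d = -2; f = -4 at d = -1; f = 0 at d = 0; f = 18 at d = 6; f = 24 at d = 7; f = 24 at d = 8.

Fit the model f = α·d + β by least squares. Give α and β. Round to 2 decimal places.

α = 3.02, β = 0.68

With design matrix A, AᵀA = [[163, 15]; [15, 7]] and Aᵀf = [502, 50]ᵀ.
Eliminating β: 7·(row 1) − 15·(row 2) gives 916·α = 7·502 − 15·50 = 2764, so α = 691/229.
Then β = (50 − 15·(691/229))/7 = 155/229.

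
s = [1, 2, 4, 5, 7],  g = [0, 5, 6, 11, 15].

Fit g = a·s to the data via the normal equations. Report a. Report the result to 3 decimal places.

a = 2.042

With design matrix X, XᵀX = [[95]] and Xᵀg = [194]ᵀ.
Hence a = 194 / 95 ≈ 2.04211.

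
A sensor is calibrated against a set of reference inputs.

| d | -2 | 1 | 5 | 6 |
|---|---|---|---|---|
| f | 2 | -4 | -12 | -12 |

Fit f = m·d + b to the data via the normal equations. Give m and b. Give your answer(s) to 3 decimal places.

m = -1.829, b = -1.927

Sums needed: Σd·d = 66, Σd = 10, Σ1 = 4.
Moment sums: Σd·f = -140, Σf = -26.
AᵀA·[m, b]ᵀ = Aᵀf becomes [[66, 10]; [10, 4]]·[m, b]ᵀ = [-140, -26]ᵀ.
Eliminating b: 4·(row 1) − 10·(row 2) gives 164·m = 4·(-140) − 10·(-26) = -300, so m = -75/41.
Then b = ((-26) − 10·(-75/41))/4 = -79/41.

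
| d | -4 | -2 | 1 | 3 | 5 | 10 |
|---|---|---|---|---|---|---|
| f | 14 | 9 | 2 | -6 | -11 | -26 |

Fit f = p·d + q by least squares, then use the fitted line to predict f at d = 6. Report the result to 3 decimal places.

The normal equations are: 155·p + 13·q = -405;  13·p + 6·q = -18.
(Σd·d = 155, Σd = 13, Σ1 = 6, Σd·f = -405, Σf = -18.)
Determinant 155·6 − 13² = 761.
p = ((-405)·6 − 13·(-18))/761 = -2196/761; q = (155·(-18) − 13·(-405))/761 = 2475/761.
At d = 6: f̂ = (-2196/761)·(6) + (2475/761)·(1) = -10701/761.

f̂ = -14.062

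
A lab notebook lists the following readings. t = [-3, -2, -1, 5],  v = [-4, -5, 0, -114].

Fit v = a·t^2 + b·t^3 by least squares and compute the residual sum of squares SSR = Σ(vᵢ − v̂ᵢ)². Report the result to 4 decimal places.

SSR = 3.4325

Sums needed: Σt^2·t^2 = 723, Σt^2·t^3 = 2849, Σt^3·t^3 = 16419.
For Xᵀv: Σt^2·v = -2906, Σt^3·v = -14102.
So XᵀX·[a, b]ᵀ = Xᵀv: [[723, 2849]; [2849, 16419]]·[a, b]ᵀ = [-2906, -14102]ᵀ.
Determinant 723·16419 − 2849² = 3754136.
a = ((-2906)·16419 − 2849·(-14102))/3754136 = -942127/469267; b = (723·(-14102) − 2849·(-2906))/3754136 = -239569/469267.
Residuals: 133712/469267, -494379/469267, 702558/469267, 2862/469267; SSR = 1610779/469267.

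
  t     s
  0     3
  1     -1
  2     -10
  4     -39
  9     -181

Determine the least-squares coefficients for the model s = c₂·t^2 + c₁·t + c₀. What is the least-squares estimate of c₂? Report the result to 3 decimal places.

c₂ = -1.988

Entries of XᵀX: Σt^2·t^2 = 6834, Σt^2·t = 802, Σt^2 = 102, Σt·t = 102, Σt = 16, Σ1 = 5.
For Xᵀs: Σt^2·s = -15326, Σt·s = -1806, Σs = -228.
So XᵀX·[c₂, c₁, c₀]ᵀ = Xᵀs: [[6834, 802, 102]; [802, 102, 16]; [102, 16, 5]]·[c₂, c₁, c₀]ᵀ = [-15326, -1806, -228]ᵀ.
Solving the 3×3 system (Gaussian elimination) gives c₂ = -18965/9542, c₁ = -24631/9542, c₀ = 15295/4771.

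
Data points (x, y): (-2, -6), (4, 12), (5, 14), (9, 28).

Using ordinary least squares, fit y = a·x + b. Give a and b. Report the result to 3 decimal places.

With design matrix M, MᵀM = [[126, 16]; [16, 4]] and Mᵀy = [382, 48]ᵀ.
Eliminating b: 4·(row 1) − 16·(row 2) gives 248·a = 4·382 − 16·48 = 760, so a = 95/31.
Then b = (48 − 16·(95/31))/4 = -8/31.

a = 3.065, b = -0.258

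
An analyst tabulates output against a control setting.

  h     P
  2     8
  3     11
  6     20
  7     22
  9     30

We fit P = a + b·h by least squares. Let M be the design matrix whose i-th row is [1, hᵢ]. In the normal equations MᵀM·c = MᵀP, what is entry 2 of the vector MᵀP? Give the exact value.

593

Entry 2 ↔ basis h, so (MᵀP)_{2} = Σᵢ (h)·Pᵢ = (2)·(8) + (3)·(11) + (6)·(20) + (7)·(22) + (9)·(30) = 593.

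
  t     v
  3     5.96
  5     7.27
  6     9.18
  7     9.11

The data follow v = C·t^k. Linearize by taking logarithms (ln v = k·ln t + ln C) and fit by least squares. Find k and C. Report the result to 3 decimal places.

Let Y = ln v. Fitting Y = k·ln t + ln C by least squares:
XᵀX = [[10.7942, 6.4457]; [6.4457, 4]], rhs = [13.4255, 8.1952]ᵀ  (here Σln t = 6.4457, Σ(ln t)² = 10.7942, Σln v = 8.1952, Σln t·ln v = 13.4255).
Slope k = (n·Σln t·ln v − Σln t·Σln v)/(n·Σ(ln t)² − (Σln t)²) = (4·13.4255 − 6.4457·8.1952)/1.6295 = 0.53861; ln C = (Σln v − k·Σln t)/n = 1.18088, so C = exp(1.18088) = 3.25723.

k = 0.539, C = 3.257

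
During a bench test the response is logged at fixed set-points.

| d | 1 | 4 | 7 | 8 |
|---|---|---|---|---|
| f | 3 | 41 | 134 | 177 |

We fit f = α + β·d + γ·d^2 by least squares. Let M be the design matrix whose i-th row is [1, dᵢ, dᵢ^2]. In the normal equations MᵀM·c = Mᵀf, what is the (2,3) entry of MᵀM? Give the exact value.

920

Row 2 ↔ basis d, column 3 ↔ basis d^2, so (MᵀM)_{2,3} = Σᵢ (d)·(d^2) = (1)·(1) + (4)·(16) + (7)·(49) + (8)·(64) = 920.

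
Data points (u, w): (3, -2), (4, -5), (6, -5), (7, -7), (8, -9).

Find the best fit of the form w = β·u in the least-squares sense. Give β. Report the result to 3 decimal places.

From the data, Σu·u = 174.
For Xᵀw: Σu·w = -177.
β = (-177)/174 = -1.01724.

β = -1.017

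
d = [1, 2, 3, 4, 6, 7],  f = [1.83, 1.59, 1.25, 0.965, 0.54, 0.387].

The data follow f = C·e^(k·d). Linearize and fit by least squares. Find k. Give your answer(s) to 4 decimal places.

Let Y = ln f. Fitting Y = k·d + ln C by least squares:
Σd = 23.0000, Σ(d)² = 115.0000, Σln f = -0.3100, Σd·ln f = -8.2837.
Equations: 115.0000·k + 23.0000·ln C = -8.2837;  23.0000·k + 6·ln C = -0.3100.
Solving (det = 161.0000): k = -0.26443, ln C = 0.96200.

k = -0.2644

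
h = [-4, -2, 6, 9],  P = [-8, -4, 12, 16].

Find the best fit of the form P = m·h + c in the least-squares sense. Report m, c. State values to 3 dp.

Entries of MᵀM: Σh·h = 137, Σh = 9, Σ1 = 4.
Moment sums: Σh·P = 256, ΣP = 16.
Normal equations: [[137, 9]; [9, 4]]·[m, c]ᵀ = [256, 16]ᵀ.
Determinant 137·4 − 9² = 467.
m = (256·4 − 9·16)/467 = 880/467; c = (137·16 − 9·256)/467 = -112/467.

m = 1.884, c = -0.240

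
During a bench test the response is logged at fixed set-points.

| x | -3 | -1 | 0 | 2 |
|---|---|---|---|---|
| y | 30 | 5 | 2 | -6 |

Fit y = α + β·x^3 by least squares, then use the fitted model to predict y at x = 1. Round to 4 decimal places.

ŷ = 1.6290

Setting ∂/∂α … = 0 gives: 4·α + (-20)·β = 31;  (-20)·α + 794·β = -863.
det = 4·794 − (-20)² = 2776.
α = (31·794 − (-20)·(-863))/2776 = 3677/1388; β = (4·(-863) − (-20)·31)/2776 = -354/347.
At x = 1: ŷ = (3677/1388)·(1) + (-354/347)·(1) = 2261/1388.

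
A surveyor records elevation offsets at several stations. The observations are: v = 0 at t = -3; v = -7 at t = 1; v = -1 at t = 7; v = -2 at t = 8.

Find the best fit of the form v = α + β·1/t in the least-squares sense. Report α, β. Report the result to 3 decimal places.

Normal-equation sums: Σ1 = 4, Σ1/t = 157/168, Σ1/t·1/t = 32377/28224.
For Mᵀv: Σv = -10, Σ1/t·v = -207/28.
So MᵀM·[α, β]ᵀ = Mᵀv: [[4, 157/168]; [157/168, 32377/28224]]·[α, β]ᵀ = [-10, -207/28]ᵀ.
Δ = 4·(32377/28224) − (157/168)² = 11651/3136.
α = ((-10)·(32377/28224) − (157/168)·(-207/28))/(11651/3136) = -128776/104859; β = (4·(-207/28) − (157/168)·(-10))/(11651/3136) = -190288/34953.

α = -1.228, β = -5.444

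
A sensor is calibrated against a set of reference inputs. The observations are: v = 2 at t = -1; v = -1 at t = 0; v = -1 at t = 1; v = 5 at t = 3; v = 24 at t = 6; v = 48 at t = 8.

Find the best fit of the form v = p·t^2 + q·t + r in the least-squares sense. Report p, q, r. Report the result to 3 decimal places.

Setting ∂/∂p … = 0 gives: 5475·p + 755·q + 111·r = 3982;  755·p + 111·q + 17·r = 540;  111·p + 17·q + 6·r = 77.
Row-reducing yields p = 28393/31416, q = -12713/10472, r = -7019/15708.

p = 0.904, q = -1.214, r = -0.447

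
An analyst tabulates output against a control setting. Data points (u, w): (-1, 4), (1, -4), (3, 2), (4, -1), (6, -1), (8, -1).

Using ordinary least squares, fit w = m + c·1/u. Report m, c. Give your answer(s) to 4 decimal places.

Setting ∂/∂m … = 0 gives: 6·m + (7/8)·c = -1;  (7/8)·m + (1277/576)·c = -63/8.
det = 6·(1277/576) − (7/8)² = 2407/192.
m = ((-1)·(1277/576) − (7/8)·(-63/8))/(2407/192) = 2692/7221; c = (6·(-63/8) − (7/8)·(-1))/(2407/192) = -8904/2407.

m = 0.3728, c = -3.6992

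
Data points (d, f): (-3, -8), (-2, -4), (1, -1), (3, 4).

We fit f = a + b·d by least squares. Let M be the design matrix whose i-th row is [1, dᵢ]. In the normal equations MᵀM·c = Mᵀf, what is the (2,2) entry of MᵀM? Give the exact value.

Row 2 ↔ basis d, column 2 ↔ basis d, so (MᵀM)_{2,2} = Σᵢ (d)·(d) = (-3)·(-3) + (-2)·(-2) + (1)·(1) + (3)·(3) = 23.

23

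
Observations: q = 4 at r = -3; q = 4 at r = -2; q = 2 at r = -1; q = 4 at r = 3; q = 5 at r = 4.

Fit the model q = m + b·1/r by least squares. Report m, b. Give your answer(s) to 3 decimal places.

m = 4.209, b = 1.636

With design matrix A, AᵀA = [[5, -5/4]; [-5/4, 221/144]] and Aᵀq = [19, -11/4]ᵀ.
Determinant 5·(221/144) − (-5/4)² = 55/9.
m = (19·(221/144) − (-5/4)·(-11/4))/(55/9) = 463/110; b = (5·(-11/4) − (-5/4)·19)/(55/9) = 18/11.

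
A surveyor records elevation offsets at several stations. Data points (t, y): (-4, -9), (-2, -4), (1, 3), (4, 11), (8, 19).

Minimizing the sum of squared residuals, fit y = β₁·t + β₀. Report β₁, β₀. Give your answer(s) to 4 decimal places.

β₁ = 2.3575, β₀ = 0.6996

Normal-equation sums: Σt·t = 101, Σt = 7, Σ1 = 5.
For Mᵀy: Σt·y = 243, Σy = 20.
Normal equations: [[101, 7]; [7, 5]]·[β₁, β₀]ᵀ = [243, 20]ᵀ.
det = 101·5 − 7² = 456.
β₁ = (243·5 − 7·20)/456 = 1075/456; β₀ = (101·20 − 7·243)/456 = 319/456.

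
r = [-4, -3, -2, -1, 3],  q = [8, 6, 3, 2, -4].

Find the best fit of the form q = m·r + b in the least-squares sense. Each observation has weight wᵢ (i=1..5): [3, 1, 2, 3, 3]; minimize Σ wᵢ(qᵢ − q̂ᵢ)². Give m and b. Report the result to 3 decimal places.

m = -1.675, b = 0.686

Forming XᵀWX = [[95, -13]; [-13, 12]] and XᵀWq = [-168, 30]ᵀ gives XᵀWX·[m, b]ᵀ = XᵀWq.
det = 95·12 − (-13)² = 971.
m = ((-168)·12 − (-13)·30)/971 = -1626/971; b = (95·30 − (-13)·(-168))/971 = 666/971.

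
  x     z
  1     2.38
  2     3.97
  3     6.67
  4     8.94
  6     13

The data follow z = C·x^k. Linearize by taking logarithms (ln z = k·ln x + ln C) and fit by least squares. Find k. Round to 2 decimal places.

k = 0.97

With ln zᵢ as the transformed response and ln xᵢ as the regressor:
XᵀX = [[6.8196, 4.9698]; [4.9698, 5]], rhs = [10.6729, 8.8990]ᵀ  (here Σln x = 4.9698, Σ(ln x)² = 6.8196, Σln z = 8.8990, Σln x·ln z = 10.6729).
Δ = 6.8196·5 − (4.9698)² = 9.3990; k = (10.6729·5 − 4.9698·8.8990)/9.3990 = 0.97228, ln C = (6.8196·8.8990 − 4.9698·10.6729)/9.3990 = 0.81339.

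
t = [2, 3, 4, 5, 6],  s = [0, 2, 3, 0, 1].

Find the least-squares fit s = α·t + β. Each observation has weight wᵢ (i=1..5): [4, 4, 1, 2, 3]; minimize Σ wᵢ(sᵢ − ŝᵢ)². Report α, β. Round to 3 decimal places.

Entries of AᵀWA: Σwᵢ·t·t = 226, Σwᵢ·t = 52, Σwᵢ·1 = 14.
For AᵀWs: Σwᵢ·t·s = 54, Σwᵢ·s = 14.
So AᵀWA·[α, β]ᵀ = AᵀWs: [[226, 52]; [52, 14]]·[α, β]ᵀ = [54, 14]ᵀ.
Determinant 226·14 − 52² = 460.
α = (54·14 − 52·14)/460 = 7/115; β = (226·14 − 52·54)/460 = 89/115.

α = 0.061, β = 0.774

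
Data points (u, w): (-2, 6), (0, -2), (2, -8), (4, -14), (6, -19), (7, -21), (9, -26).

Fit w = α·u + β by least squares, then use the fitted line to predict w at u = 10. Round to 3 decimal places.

ŵ = -29.963

Entries of XᵀX: Σu·u = 190, Σu = 26, Σ1 = 7.
And Σu·w = -579, Σw = -84.
XᵀX·[α, β]ᵀ = Xᵀw becomes [[190, 26]; [26, 7]]·[α, β]ᵀ = [-579, -84]ᵀ.
Δ = 190·7 − 26² = 654.
α = ((-579)·7 − 26·(-84))/654 = -623/218; β = (190·(-84) − 26·(-579))/654 = -151/109.
At u = 10: ŵ = (-623/218)·(10) + (-151/109)·(1) = -3266/109.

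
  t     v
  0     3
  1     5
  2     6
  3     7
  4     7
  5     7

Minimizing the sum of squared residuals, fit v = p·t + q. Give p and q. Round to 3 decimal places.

Compute the Gram sums: Σt·t = 55, Σt = 15, Σ1 = 6.
Right-hand side: Σt·v = 101, Σv = 35.
So AᵀA·[p, q]ᵀ = Aᵀv: [[55, 15]; [15, 6]]·[p, q]ᵀ = [101, 35]ᵀ.
Eliminating q: 6·(row 1) − 15·(row 2) gives 105·p = 6·101 − 15·35 = 81, so p = 27/35.
Then q = (35 − 15·(27/35))/6 = 82/21.

p = 0.771, q = 3.905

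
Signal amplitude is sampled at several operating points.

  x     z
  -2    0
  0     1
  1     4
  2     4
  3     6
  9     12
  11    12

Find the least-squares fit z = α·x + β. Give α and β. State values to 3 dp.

From the data, Σx·x = 220, Σx = 24, Σ1 = 7.
Moment sums: Σx·z = 270, Σz = 39.
Normal equations: [[220, 24]; [24, 7]]·[α, β]ᵀ = [270, 39]ᵀ.
Eliminating β: 7·(row 1) − 24·(row 2) gives 964·α = 7·270 − 24·39 = 954, so α = 477/482.
Then β = (39 − 24·(477/482))/7 = 525/241.

α = 0.990, β = 2.178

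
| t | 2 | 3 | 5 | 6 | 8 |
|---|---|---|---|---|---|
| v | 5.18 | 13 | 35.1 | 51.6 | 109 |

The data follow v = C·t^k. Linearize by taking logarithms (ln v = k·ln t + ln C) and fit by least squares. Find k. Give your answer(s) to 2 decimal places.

With ln vᵢ as the transformed response and ln tᵢ as the regressor:
Sums: Σln t = 7.2724, Σ(ln t)² = 11.8122, Σln v = 16.4028, Σln t·ln v = 26.5059.
Normal system: [[11.8122, 7.2724]; [7.2724, 5]]·[k, ln C]ᵀ = [26.5059, 16.4028]ᵀ.
Solving (det = 6.1731): k = 2.14506, ln C = 0.16061.

k = 2.15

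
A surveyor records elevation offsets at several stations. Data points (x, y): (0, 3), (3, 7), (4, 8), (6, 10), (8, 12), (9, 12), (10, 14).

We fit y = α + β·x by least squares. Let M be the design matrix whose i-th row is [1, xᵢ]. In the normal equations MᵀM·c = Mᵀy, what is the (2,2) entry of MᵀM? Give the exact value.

Row 2 ↔ basis x, column 2 ↔ basis x, so (MᵀM)_{2,2} = Σᵢ (x)·(x) = (0)·(0) + (3)·(3) + (4)·(4) + (6)·(6) + (8)·(8) + (9)·(9) + (10)·(10) = 306.

306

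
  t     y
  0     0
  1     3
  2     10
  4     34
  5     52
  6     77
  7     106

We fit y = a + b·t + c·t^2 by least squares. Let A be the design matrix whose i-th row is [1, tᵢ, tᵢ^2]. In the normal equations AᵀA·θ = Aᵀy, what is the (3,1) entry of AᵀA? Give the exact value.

Row 3 ↔ basis t^2, column 1 ↔ basis 1, so (AᵀA)_{3,1} = Σᵢ t^2 = (0)·(1) + (1)·(1) + (4)·(1) + (16)·(1) + (25)·(1) + (36)·(1) + (49)·(1) = 131.

131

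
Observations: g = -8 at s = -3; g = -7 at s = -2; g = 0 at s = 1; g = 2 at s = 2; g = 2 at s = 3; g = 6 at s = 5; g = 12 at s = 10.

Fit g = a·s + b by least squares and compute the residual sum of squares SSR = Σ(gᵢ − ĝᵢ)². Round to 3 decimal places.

SSR = 7.035

Forming XᵀX = [[152, 16]; [16, 7]] and Xᵀg = [198, 7]ᵀ gives XᵀX·[a, b]ᵀ = Xᵀg.
Eliminating b: 7·(row 1) − 16·(row 2) gives 808·a = 7·198 − 16·7 = 1274, so a = 637/404.
Then b = (7 − 16·(637/404))/7 = -263/101.
Residuals: -269/404, -251/202, 415/404, 293/202, -51/404, 291/404, -235/202; SSR = 1421/202.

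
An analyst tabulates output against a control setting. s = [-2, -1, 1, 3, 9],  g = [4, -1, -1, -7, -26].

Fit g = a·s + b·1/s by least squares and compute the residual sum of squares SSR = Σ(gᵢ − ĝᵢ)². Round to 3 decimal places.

Forming MᵀM = [[96, 5]; [5, 769/324]] and Mᵀg = [-263, -65/9]ᵀ gives MᵀM·[a, b]ᵀ = Mᵀg.
det = 96·(769/324) − 5² = 5477/27.
a = ((-263)·(769/324) − 5·(-65/9))/(5477/27) = -190547/65724; b = (96·(-65/9) − 5·(-263))/(5477/27) = 16785/5477.
Residuals: -4372/16431, -54851/65724, -76597/65724, 14811/21908, -5427/21908; SSR = 173771/65724.

SSR = 2.644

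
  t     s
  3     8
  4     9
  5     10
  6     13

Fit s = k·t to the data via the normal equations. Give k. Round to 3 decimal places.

k = 2.186

The normal system AᵀA·[k]ᵀ = Aᵀs is [[86]]·[k]ᵀ = [188]ᵀ.
Hence k = 188 / 86 ≈ 2.18605.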